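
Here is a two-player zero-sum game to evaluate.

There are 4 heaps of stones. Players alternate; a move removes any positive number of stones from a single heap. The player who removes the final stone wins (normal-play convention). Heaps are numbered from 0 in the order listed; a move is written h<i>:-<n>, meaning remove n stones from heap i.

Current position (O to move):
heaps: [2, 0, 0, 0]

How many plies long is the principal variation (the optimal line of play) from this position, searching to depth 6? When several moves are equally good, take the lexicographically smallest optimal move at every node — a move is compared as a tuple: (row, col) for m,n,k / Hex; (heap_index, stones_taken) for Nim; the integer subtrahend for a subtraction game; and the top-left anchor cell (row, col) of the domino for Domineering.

[(2,0,0,0)] O move#1: h0:-1:-1/(1,0,0,0), h0:-2:+1/(0,0,0,0)*
[(0,0,0,0)] end (terminal -1, X#2); searched (2,0,0,0) to 6

PV length from [(2,0,0,0)]: 1 ply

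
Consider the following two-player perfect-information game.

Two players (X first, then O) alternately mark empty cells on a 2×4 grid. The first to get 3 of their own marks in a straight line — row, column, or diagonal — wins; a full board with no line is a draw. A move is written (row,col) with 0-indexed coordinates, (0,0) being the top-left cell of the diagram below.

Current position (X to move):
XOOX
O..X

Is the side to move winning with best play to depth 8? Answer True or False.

X winning at [XOOX/O..X]: False

p1 X@[XOOX/O..X]: (1,1)[XOOX/OX.X]+0* (1,2)[XOOX/O.XX]+0
p2 O@[XOOX/OX.X]: (1,2)[XOOX/OXOX]+0*
p3 X@[XOOX/OXOX] terminal +0; root [XOOX/O..X] d8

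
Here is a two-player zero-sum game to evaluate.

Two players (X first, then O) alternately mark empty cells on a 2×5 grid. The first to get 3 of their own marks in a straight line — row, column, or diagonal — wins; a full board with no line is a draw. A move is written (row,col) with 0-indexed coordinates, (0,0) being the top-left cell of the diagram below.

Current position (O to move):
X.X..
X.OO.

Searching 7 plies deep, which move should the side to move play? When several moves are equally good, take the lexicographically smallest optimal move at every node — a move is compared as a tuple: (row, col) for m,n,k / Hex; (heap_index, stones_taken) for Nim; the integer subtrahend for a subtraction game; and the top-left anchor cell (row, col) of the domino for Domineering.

O's best at [X.X../X.OO.]: (0,1)

ply 1, O at X.X../X.OO. | (0,1)=+1→XOX../X.OO.*; (0,3)=-1→X.XO./X.OO.; (0,4)=-1→X.X.O/X.OO.; (1,1)=+1→X.X../XOOO.; (1,4)=+1→X.X../X.OOO
ply 2, X at XOX../X.OO. | (0,3)=-1→XOXX./X.OO.*; (0,4)=-1→XOX.X/X.OO.; (1,1)=-1→XOX../XXOO.; (1,4)=-1→XOX../X.OOX
ply 3, O at XOXX./X.OO. | (0,4)=+1→XOXXO/X.OO.*; (1,1)=+1→XOXX./XOOO.; (1,4)=+1→XOXX./X.OOO
ply 4, X at XOXXO/X.OO. | (1,1)=-1→XOXXO/XXOO.*; (1,4)=-1→XOXXO/X.OOX
ply 5, O at XOXXO/XXOO. | (1,4)=+1→XOXXO/XXOOO*
ply 6: XOXXO/XXOOO is terminal -1 (X); from X.X../X.OO. depth 7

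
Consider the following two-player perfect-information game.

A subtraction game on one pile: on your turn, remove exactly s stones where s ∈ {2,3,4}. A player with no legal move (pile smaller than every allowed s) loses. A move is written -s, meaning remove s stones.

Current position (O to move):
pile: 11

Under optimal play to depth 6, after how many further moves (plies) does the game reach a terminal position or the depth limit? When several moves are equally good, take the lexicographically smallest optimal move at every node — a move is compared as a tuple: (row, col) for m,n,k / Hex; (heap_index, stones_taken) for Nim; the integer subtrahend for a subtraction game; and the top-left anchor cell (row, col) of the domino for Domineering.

PV length from [11]: 3 plies

ply 1, O at 11 | -2=-1→9; -3=-1→8; -4=+1→7*
ply 2, X at 7 | -2=-1→5*; -3=-1→4; -4=-1→3
ply 3, O at 5 | -2=-1→3; -3=-1→2; -4=+1→1*
ply 4: 1 is terminal -1 (X); from 11 depth 6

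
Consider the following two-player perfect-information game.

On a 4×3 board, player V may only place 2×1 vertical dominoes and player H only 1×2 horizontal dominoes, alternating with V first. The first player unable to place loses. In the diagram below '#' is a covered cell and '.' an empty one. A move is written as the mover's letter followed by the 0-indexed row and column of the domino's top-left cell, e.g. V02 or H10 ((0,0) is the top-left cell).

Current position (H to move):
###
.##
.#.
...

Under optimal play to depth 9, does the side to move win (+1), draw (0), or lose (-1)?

[###/.##/.#./...] H move#1: H30:-1/###/.##/.#./##.*, H31:-1/###/.##/.#./.##
[###/.##/.#./##.] V move#2: V10:+1/###/###/##./##.*, V22:+1/###/.##/.##/###
[###/###/##./##.] end (terminal -1, H#3); searched ###/.##/.#./... to 9

value(###/.##/.#./..., H) = -1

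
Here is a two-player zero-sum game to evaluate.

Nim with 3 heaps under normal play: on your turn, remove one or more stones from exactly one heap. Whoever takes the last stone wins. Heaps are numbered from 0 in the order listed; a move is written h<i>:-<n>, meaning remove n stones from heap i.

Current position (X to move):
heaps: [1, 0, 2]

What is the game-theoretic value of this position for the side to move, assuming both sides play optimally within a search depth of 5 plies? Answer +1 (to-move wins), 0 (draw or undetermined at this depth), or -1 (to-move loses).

value((1,0,2), X) = +1

[(1,0,2)] X move#1: h0:-1:-1/(0,0,2), h2:-1:+1/(1,0,1)*, h2:-2:-1/(1,0,0)
[(1,0,1)] O move#2: h0:-1:-1/(0,0,1)*, h2:-1:-1/(1,0,0)
[(0,0,1)] X move#3: h2:-1:+1/(0,0,0)*
[(0,0,0)] end (terminal -1, O#4); searched (1,0,2) to 5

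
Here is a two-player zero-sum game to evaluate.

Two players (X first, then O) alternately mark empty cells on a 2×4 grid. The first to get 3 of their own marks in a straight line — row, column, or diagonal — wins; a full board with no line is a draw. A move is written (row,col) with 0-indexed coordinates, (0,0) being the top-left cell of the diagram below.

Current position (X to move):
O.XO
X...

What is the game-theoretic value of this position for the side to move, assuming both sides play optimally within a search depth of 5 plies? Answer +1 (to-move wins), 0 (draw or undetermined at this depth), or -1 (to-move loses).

value(O.XO/X..., X) = 0

[O.XO/X...] X move#1: (0,1):+0/OXXO/X...*, (1,1):+0/O.XO/XX.., (1,2):+0/O.XO/X.X., (1,3):+0/O.XO/X..X
[OXXO/X...] O move#2: (1,1):+0/OXXO/XO..*, (1,2):+0/OXXO/X.O., (1,3):+0/OXXO/X..O
[OXXO/XO..] X move#3: (1,2):+0/OXXO/XOX.*, (1,3):+0/OXXO/XO.X
[OXXO/XOX.] O move#4: (1,3):+0/OXXO/XOXO*
[OXXO/XOXO] end (terminal +0, X#5); searched O.XO/X... to 5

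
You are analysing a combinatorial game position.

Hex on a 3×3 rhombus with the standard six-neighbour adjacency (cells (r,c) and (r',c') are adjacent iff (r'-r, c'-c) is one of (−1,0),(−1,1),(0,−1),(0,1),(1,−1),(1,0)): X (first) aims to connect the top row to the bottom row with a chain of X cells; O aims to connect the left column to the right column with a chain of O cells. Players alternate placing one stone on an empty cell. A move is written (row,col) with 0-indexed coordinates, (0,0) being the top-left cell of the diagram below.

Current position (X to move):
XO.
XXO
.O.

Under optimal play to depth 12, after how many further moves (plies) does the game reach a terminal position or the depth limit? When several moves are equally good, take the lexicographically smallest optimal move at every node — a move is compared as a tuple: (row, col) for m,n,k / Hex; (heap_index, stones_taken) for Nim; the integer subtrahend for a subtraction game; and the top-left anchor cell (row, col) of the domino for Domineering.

p1 X@[XO./XXO/.O.]: (0,2)[XOX/XXO/.O.]-1 (2,0)[XO./XXO/XO.]+1* (2,2)[XO./XXO/.OX]-1
p2 O@[XO./XXO/XO.] terminal -1; root [XO./XXO/.O.] d12

PV length from [XO./XXO/.O.]: 1 ply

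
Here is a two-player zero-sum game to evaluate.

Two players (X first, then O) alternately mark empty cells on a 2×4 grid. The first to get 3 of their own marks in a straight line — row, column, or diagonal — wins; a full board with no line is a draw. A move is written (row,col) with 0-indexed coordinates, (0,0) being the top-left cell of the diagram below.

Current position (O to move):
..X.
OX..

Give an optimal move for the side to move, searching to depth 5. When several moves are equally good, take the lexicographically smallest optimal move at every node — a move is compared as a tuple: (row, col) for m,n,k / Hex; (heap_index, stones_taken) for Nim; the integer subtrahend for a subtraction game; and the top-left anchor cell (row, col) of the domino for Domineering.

O's best at [..X./OX..]: (0,0)

p1 O@[..X./OX..]: (0,0)[O.X./OX..]+0* (0,1)[.OX./OX..]+0 (0,3)[..XO/OX..]+0 (1,2)[..X./OXO.]-1 (1,3)[..X./OX.O]-1
p2 X@[O.X./OX..]: (0,1)[OXX./OX..]+0* (0,3)[O.XX/OX..]+0 (1,2)[O.X./OXX.]+0 (1,3)[O.X./OX.X]+0
p3 O@[OXX./OX..]: (0,3)[OXXO/OX..]+0* (1,2)[OXX./OXO.]-1 (1,3)[OXX./OX.O]-1
p4 X@[OXXO/OX..]: (1,2)[OXXO/OXX.]+0* (1,3)[OXXO/OX.X]+0
p5 O@[OXXO/OXX.]: (1,3)[OXXO/OXXO]+0*
p6 X@[OXXO/OXXO] terminal +0; root [..X./OX..] d5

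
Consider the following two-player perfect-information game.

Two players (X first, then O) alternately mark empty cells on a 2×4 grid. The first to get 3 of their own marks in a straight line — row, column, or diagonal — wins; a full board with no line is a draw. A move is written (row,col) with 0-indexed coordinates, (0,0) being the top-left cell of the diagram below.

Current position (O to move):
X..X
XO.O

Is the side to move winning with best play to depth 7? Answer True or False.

O winning at [X..X/XO.O]: True

p1 O@[X..X/XO.O]: (0,1)[XO.X/XO.O]+0 (0,2)[X.OX/XO.O]+0 (1,2)[X..X/XOOO]+1*
p2 X@[X..X/XOOO] terminal -1; root [X..X/XO.O] d7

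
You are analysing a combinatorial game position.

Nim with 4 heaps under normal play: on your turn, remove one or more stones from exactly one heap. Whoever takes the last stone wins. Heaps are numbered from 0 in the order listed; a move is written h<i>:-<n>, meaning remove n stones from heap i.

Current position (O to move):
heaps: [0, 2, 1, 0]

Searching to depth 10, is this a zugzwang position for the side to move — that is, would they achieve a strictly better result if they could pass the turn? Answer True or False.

[(0,2,1,0)] O move#1: h1:-1:+1/(0,1,1,0)*, h1:-2:-1/(0,0,1,0), h2:-1:-1/(0,2,0,0)
[(0,1,1,0)] X move#2: h1:-1:-1/(0,0,1,0)*, h2:-1:-1/(0,1,0,0)
[(0,0,1,0)] O move#3: h2:-1:+1/(0,0,0,0)*
[(0,0,0,0)] end (terminal -1, X#4); searched (0,2,1,0) to 10
if O skipped the turn, X would face:
~ [(0,2,1,0)] X move#1: h1:-1:+1/(0,1,1,0)*, h1:-2:-1/(0,0,1,0), h2:-1:-1/(0,2,0,0)
~ [(0,1,1,0)] O move#2: h1:-1:-1/(0,0,1,0)*, h2:-1:-1/(0,1,0,0)
~ [(0,0,1,0)] X move#3: h2:-1:+1/(0,0,0,0)*
~ [(0,0,0,0)] end (terminal -1, O#4); searched (0,2,1,0) to 10
compare (O): move=+1 vs pass=-1

zugzwang((0,2,1,0), O) = False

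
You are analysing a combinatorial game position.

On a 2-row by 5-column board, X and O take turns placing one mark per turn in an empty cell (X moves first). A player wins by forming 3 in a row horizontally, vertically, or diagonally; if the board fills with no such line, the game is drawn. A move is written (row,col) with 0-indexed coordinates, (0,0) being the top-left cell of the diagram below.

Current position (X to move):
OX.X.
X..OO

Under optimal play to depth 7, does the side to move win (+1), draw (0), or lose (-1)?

value(OX.X./X..OO, X) = +1

p1 X@[OX.X./X..OO]: (0,2)[OXXX./X..OO]+1* (0,4)[OX.XX/X..OO]-1 (1,1)[OX.X./XX.OO]-1 (1,2)[OX.X./X.XOO]+1
p2 O@[OXXX./X..OO] terminal -1; root [OX.X./X..OO] d7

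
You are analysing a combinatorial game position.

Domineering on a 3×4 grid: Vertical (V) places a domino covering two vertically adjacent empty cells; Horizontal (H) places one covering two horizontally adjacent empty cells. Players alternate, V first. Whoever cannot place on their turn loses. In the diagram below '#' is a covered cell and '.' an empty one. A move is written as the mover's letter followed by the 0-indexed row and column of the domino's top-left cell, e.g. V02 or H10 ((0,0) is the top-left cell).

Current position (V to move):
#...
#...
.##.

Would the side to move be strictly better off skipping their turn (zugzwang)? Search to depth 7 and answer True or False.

p1 V@[#.../#.../.##.]: V01[##../##../.##.]-1 V02[#.#./#.#./.##.]+1* V03[#..#/#..#/.##.]-1 V13[#.../#..#/.###]-1
p2 H@[#.#./#.#./.##.] terminal -1; root [#.../#.../.##.] d7
if V skipped the turn, H would face:
~ p1 H@[#.../#.../.##.]: H01[###./#.../.##.]+1* H02[#.##/#.../.##.]+1 H11[#.../###./.##.]+1 H12[#.../#.##/.##.]+1
~ p2 V@[###./#.../.##.]: V03[####/#..#/.##.]-1* V13[###./#..#/.###]-1
~ p3 H@[####/#..#/.##.]: H11[####/####/.##.]+1*
~ p4 V@[####/####/.##.] terminal -1; root [#.../#.../.##.] d7
compare (V): move=+1 vs pass=-1

zugzwang(#.../#.../.##., V) = False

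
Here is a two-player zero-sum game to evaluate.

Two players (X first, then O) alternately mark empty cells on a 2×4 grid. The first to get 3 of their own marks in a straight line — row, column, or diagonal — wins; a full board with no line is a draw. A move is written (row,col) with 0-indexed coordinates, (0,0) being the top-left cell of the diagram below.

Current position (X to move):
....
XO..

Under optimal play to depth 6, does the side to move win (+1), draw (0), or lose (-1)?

[..../XO..] X move#1: (0,0):+0/X.../XO..*, (0,1):+0/.X../XO.., (0,2):+0/..X./XO.., (0,3):+0/...X/XO.., (1,2):+0/..../XOX., (1,3):+0/..../XO.X
[X.../XO..] O move#2: (0,1):+0/XO../XO..*, (0,2):+0/X.O./XO.., (0,3):+0/X..O/XO.., (1,2):+0/X.../XOO., (1,3):+0/X.../XO.O
[XO../XO..] X move#3: (0,2):+0/XOX./XO..*, (0,3):+0/XO.X/XO.., (1,2):+0/XO../XOX., (1,3):+0/XO../XO.X
[XOX./XO..] O move#4: (0,3):+0/XOXO/XO..*, (1,2):+0/XOX./XOO., (1,3):+0/XOX./XO.O
[XOXO/XO..] X move#5: (1,2):+0/XOXO/XOX.*, (1,3):+0/XOXO/XO.X
[XOXO/XOX.] O move#6: (1,3):+0/XOXO/XOXO*
[XOXO/XOXO] end (terminal +0, X#7); searched ..../XO.. to 6

value(..../XO.., X) = 0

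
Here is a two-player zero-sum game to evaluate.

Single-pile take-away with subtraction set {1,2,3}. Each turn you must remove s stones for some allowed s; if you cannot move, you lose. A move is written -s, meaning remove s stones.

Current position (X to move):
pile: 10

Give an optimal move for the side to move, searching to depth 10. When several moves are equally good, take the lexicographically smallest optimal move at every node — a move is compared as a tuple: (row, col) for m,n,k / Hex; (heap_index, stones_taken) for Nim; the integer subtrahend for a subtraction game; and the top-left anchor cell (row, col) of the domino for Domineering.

X's best at [10]: -2

ply 1, X at 10 | -1=-1→9; -2=+1→8*; -3=-1→7
ply 2, O at 8 | -1=-1→7*; -2=-1→6; -3=-1→5
ply 3, X at 7 | -1=-1→6; -2=-1→5; -3=+1→4*
ply 4, O at 4 | -1=-1→3*; -2=-1→2; -3=-1→1
ply 5, X at 3 | -1=-1→2; -2=-1→1; -3=+1→0*
ply 6: 0 is terminal -1 (O); from 10 depth 10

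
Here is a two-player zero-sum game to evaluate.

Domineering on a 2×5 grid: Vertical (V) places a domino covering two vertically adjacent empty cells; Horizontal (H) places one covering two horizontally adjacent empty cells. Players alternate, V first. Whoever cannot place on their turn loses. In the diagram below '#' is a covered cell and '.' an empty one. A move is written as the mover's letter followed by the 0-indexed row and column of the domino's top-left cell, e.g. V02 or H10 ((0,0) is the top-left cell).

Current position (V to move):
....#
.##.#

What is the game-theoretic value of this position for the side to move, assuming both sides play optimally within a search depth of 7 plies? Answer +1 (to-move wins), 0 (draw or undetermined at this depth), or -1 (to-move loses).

value(....#/.##.#, V) = -1

ply 1, V at ....#/.##.# | V00=-1→#...#/###.#*; V03=-1→...##/.####
ply 2, H at #...#/###.# | H01=-1→###.#/###.#; H02=+1→#.###/###.#*
ply 3: #.###/###.# is terminal -1 (V); from ....#/.##.# depth 7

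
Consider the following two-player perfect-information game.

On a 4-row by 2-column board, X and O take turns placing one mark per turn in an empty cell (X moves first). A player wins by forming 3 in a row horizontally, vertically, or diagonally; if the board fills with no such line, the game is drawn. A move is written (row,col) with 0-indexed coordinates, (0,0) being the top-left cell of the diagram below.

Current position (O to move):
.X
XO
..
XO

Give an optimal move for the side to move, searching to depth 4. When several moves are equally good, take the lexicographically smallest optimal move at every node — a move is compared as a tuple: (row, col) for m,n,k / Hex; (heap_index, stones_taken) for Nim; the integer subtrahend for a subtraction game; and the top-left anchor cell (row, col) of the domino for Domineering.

p1 O@[.X/XO/../XO]: (0,0)[OX/XO/../XO]-1 (2,0)[.X/XO/O./XO]+0 (2,1)[.X/XO/.O/XO]+1*
p2 X@[.X/XO/.O/XO] terminal -1; root [.X/XO/../XO] d4

O's best at [.X/XO/../XO]: (2,1)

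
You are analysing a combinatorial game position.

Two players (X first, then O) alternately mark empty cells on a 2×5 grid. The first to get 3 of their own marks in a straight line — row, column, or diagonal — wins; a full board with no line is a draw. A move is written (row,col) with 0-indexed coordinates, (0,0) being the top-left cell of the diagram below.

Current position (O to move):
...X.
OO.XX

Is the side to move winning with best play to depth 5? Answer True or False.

O winning at [...X./OO.XX]: True

ply 1, O at ...X./OO.XX | (0,0)=-1→O..X./OO.XX; (0,1)=-1→.O.X./OO.XX; (0,2)=-1→..OX./OO.XX; (0,4)=-1→...XO/OO.XX; (1,2)=+1→...X./OOOXX*
ply 2: ...X./OOOXX is terminal -1 (X); from ...X./OO.XX depth 5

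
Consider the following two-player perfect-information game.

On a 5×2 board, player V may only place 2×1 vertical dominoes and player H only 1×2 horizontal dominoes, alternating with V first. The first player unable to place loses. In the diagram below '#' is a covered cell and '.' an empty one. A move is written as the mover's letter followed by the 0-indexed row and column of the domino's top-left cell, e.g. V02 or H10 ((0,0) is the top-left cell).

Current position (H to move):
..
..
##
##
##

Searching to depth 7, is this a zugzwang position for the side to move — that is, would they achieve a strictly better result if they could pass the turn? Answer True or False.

ply 1, H at ../../##/##/## | H00=+1→##/../##/##/##*; H10=+1→../##/##/##/##
ply 2: ##/../##/##/## is terminal -1 (V); from ../../##/##/## depth 7
suppose H passes — search the same position with V to move:
pass> ply 1, V at ../../##/##/## | V00=+1→#./#./##/##/##*; V01=+1→.#/.#/##/##/##
pass> ply 2: #./#./##/##/## is terminal -1 (H); from ../../##/##/## depth 7
for H: play +1, pass -1

zugzwang(../../##/##/##, H) = False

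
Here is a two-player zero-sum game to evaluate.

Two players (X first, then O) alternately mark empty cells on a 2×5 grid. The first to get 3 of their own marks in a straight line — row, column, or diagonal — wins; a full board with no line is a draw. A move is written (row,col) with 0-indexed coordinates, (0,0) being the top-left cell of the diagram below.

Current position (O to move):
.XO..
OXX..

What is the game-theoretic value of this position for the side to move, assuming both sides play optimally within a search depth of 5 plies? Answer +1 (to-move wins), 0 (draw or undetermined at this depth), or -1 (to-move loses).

ply 1, O at .XO../OXX.. | (0,0)=-1→OXO../OXX..; (0,3)=-1→.XOO./OXX..; (0,4)=-1→.XO.O/OXX..; (1,3)=+0→.XO../OXXO.*; (1,4)=-1→.XO../OXX.O
ply 2, X at .XO../OXXO. | (0,0)=+0→XXO../OXXO.*; (0,3)=+0→.XOX./OXXO.; (0,4)=+0→.XO.X/OXXO.; (1,4)=+0→.XO../OXXOX
ply 3, O at XXO../OXXO. | (0,3)=+0→XXOO./OXXO.*; (0,4)=+0→XXO.O/OXXO.; (1,4)=+0→XXO../OXXOO
ply 4, X at XXOO./OXXO. | (0,4)=+0→XXOOX/OXXO.*; (1,4)=-1→XXOO./OXXOX
ply 5, O at XXOOX/OXXO. | (1,4)=+0→XXOOX/OXXOO*
ply 6: XXOOX/OXXOO is terminal +0 (X); from .XO../OXX.. depth 5

value(.XO../OXX.., O) = 0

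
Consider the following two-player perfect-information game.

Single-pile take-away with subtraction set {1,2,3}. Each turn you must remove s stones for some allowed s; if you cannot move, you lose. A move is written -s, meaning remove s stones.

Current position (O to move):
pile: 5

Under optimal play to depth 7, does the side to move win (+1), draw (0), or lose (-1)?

[5] O move#1: -1:+1/4*, -2:-1/3, -3:-1/2
[4] X move#2: -1:-1/3*, -2:-1/2, -3:-1/1
[3] O move#3: -1:-1/2, -2:-1/1, -3:+1/0*
[0] end (terminal -1, X#4); searched 5 to 7

value(5, O) = +1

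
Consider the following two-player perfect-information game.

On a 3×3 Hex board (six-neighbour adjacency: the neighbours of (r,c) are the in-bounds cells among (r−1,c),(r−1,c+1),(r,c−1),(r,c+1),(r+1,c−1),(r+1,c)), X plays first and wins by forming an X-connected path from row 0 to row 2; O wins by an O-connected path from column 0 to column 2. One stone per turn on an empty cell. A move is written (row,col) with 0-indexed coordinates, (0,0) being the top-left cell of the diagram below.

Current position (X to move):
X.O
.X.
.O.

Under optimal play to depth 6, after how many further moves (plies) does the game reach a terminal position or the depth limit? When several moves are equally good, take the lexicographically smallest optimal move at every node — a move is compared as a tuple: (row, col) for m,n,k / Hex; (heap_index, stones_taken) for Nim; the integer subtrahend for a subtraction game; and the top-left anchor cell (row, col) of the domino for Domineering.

ply 1, X at X.O/.X./.O. | (0,1)=-1→XXO/.X./.O.; (1,0)=-1→X.O/XX./.O.; (1,2)=+1→X.O/.XX/.O.*; (2,0)=+1→X.O/.X./XO.; (2,2)=+1→X.O/.X./.OX
ply 2, O at X.O/.XX/.O. | (0,1)=-1→XOO/.XX/.O.*; (1,0)=-1→X.O/OXX/.O.; (2,0)=-1→X.O/.XX/OO.; (2,2)=-1→X.O/.XX/.OO
ply 3, X at XOO/.XX/.O. | (1,0)=+1→XOO/XXX/.O.*; (2,0)=-1→XOO/.XX/XO.; (2,2)=-1→XOO/.XX/.OX
ply 4, O at XOO/XXX/.O. | (2,0)=-1→XOO/XXX/OO.*; (2,2)=-1→XOO/XXX/.OO
ply 5, X at XOO/XXX/OO. | (2,2)=+1→XOO/XXX/OOX*
ply 6: XOO/XXX/OOX is terminal -1 (O); from X.O/.X./.O. depth 6

PV length from [X.O/.X./.O.]: 5 plies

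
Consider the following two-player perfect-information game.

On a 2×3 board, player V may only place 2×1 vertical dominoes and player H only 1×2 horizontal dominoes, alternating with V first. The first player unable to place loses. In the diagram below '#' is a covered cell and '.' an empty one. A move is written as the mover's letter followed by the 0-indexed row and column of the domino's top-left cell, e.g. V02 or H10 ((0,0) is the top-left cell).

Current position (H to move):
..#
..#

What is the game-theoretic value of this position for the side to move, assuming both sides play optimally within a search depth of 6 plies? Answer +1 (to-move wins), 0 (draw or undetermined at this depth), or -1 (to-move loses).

value(..#/..#, H) = +1

p1 H@[..#/..#]: H00[###/..#]+1* H10[..#/###]+1
p2 V@[###/..#] terminal -1; root [..#/..#] d6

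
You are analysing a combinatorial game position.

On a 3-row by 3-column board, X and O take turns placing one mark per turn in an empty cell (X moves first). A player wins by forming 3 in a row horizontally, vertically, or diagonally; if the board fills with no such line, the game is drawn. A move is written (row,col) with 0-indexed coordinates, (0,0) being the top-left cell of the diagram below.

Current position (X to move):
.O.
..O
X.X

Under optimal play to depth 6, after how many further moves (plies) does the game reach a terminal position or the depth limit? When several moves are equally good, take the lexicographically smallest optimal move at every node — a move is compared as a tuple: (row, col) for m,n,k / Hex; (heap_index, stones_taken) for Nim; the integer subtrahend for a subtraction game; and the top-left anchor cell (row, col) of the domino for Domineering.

p1 X@[.O./..O/X.X]: (0,0)[XO./..O/X.X]+1* (0,2)[.OX/..O/X.X]+1 (1,0)[.O./X.O/X.X]+1 (1,1)[.O./.XO/X.X]+1 (2,1)[.O./..O/XXX]+1
p2 O@[XO./..O/X.X]: (0,2)[XOO/..O/X.X]-1* (1,0)[XO./O.O/X.X]-1 (1,1)[XO./.OO/X.X]-1 (2,1)[XO./..O/XOX]-1
p3 X@[XOO/..O/X.X]: (1,0)[XOO/X.O/X.X]+1* (1,1)[XOO/.XO/X.X]+1 (2,1)[XOO/..O/XXX]+1
p4 O@[XOO/X.O/X.X] terminal -1; root [.O./..O/X.X] d6

PV length from [.O./..O/X.X]: 3 plies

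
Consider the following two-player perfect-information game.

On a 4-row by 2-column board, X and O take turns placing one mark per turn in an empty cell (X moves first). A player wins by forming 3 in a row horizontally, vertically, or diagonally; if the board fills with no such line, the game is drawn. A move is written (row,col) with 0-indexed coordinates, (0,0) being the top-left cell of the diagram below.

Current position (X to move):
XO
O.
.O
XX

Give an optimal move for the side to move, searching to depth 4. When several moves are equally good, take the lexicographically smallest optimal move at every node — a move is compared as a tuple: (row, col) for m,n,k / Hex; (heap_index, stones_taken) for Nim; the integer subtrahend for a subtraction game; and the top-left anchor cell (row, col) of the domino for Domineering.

ply 1, X at XO/O./.O/XX | (1,1)=+0→XO/OX/.O/XX*; (2,0)=-1→XO/O./XO/XX
ply 2, O at XO/OX/.O/XX | (2,0)=+0→XO/OX/OO/XX*
ply 3: XO/OX/OO/XX is terminal +0 (X); from XO/O./.O/XX depth 4

X's best at [XO/O./.O/XX]: (1,1)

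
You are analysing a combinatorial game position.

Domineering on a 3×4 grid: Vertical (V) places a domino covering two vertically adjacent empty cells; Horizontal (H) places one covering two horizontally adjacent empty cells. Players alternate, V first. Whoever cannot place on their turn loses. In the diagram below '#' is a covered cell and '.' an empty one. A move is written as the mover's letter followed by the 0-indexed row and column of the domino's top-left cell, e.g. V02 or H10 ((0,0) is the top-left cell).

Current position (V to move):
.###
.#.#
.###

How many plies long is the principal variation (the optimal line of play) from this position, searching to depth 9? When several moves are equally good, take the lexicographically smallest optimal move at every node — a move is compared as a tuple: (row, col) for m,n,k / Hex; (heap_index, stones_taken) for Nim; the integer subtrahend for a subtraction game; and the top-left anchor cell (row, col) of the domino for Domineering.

ply 1, V at .###/.#.#/.### | V00=+1→####/##.#/.###*; V10=+1→.###/##.#/####
ply 2: ####/##.#/.### is terminal -1 (H); from .###/.#.#/.### depth 9

PV length from [.###/.#.#/.###]: 1 ply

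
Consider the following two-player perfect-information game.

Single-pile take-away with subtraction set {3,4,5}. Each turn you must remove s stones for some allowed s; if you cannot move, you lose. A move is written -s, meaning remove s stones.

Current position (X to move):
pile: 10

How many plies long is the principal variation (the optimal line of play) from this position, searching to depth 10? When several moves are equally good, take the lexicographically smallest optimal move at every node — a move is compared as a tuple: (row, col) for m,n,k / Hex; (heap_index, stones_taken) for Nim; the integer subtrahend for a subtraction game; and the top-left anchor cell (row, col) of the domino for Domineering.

PV length from [10]: 2 plies

[10] X move#1: -3:-1/7*, -4:-1/6, -5:-1/5
[7] O move#2: -3:-1/4, -4:-1/3, -5:+1/2*
[2] end (terminal -1, X#3); searched 10 to 10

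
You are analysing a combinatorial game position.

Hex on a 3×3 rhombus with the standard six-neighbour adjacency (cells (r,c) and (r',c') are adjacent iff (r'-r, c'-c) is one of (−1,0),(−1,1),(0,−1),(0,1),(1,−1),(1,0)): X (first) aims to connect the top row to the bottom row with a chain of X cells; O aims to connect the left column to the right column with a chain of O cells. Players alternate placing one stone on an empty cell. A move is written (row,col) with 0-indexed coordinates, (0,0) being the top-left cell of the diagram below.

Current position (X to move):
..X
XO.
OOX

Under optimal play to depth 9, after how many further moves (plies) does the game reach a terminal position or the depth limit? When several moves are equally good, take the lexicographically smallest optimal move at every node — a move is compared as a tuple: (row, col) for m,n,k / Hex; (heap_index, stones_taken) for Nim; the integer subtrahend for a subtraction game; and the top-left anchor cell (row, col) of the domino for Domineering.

p1 X@[..X/XO./OOX]: (0,0)[X.X/XO./OOX]-1 (0,1)[.XX/XO./OOX]-1 (1,2)[..X/XOX/OOX]+1*
p2 O@[..X/XOX/OOX] terminal -1; root [..X/XO./OOX] d9

PV length from [..X/XO./OOX]: 1 ply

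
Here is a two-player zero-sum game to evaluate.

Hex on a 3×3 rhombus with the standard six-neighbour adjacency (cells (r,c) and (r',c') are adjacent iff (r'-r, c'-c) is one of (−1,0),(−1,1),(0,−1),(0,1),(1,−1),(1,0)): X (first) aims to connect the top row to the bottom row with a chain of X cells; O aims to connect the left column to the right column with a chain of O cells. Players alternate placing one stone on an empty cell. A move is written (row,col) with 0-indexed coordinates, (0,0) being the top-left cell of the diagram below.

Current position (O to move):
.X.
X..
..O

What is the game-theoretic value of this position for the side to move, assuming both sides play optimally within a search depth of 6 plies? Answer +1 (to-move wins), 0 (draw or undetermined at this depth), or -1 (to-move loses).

ply 1, O at .X./X../..O | (0,0)=-1→OX./X../..O; (0,2)=-1→.XO/X../..O; (1,1)=-1→.X./XO./..O; (1,2)=-1→.X./X.O/..O; (2,0)=+1→.X./X../O.O*; (2,1)=-1→.X./X../.OO
ply 2, X at .X./X../O.O | (0,0)=-1→XX./X../O.O*; (0,2)=-1→.XX/X../O.O; (1,1)=-1→.X./XX./O.O; (1,2)=-1→.X./X.X/O.O; (2,1)=-1→.X./X../OXO
ply 3, O at XX./X../O.O | (0,2)=+1→XXO/X../O.O*; (1,1)=+1→XX./XO./O.O; (1,2)=+1→XX./X.O/O.O; (2,1)=+1→XX./X../OOO
ply 4, X at XXO/X../O.O | (1,1)=-1→XXO/XX./O.O*; (1,2)=-1→XXO/X.X/O.O; (2,1)=-1→XXO/X../OXO
ply 5, O at XXO/XX./O.O | (1,2)=-1→XXO/XXO/O.O; (2,1)=+1→XXO/XX./OOO*
ply 6: XXO/XX./OOO is terminal -1 (X); from .X./X../..O depth 6

value(.X./X../..O, O) = +1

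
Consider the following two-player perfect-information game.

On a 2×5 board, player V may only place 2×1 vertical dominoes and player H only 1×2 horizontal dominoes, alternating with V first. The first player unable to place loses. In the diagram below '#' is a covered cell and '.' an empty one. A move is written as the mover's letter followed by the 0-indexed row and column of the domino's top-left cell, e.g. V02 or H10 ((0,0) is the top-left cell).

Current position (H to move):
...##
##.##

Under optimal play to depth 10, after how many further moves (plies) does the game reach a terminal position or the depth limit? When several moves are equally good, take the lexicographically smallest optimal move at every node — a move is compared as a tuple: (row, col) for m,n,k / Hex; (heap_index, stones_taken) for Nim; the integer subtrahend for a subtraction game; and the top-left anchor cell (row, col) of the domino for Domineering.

PV length from [...##/##.##]: 1 ply

ply 1, H at ...##/##.## | H00=-1→##.##/##.##; H01=+1→.####/##.##*
ply 2: .####/##.## is terminal -1 (V); from ...##/##.## depth 10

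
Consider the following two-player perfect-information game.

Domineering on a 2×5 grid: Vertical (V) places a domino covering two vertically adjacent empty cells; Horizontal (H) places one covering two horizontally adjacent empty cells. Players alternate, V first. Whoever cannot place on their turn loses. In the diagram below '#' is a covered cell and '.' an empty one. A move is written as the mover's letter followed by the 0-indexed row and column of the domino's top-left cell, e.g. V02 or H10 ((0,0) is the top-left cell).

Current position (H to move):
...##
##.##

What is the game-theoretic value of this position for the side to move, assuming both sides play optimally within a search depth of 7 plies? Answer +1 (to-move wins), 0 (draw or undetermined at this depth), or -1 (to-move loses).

ply 1, H at ...##/##.## | H00=-1→##.##/##.##; H01=+1→.####/##.##*
ply 2: .####/##.## is terminal -1 (V); from ...##/##.## depth 7

value(...##/##.##, H) = +1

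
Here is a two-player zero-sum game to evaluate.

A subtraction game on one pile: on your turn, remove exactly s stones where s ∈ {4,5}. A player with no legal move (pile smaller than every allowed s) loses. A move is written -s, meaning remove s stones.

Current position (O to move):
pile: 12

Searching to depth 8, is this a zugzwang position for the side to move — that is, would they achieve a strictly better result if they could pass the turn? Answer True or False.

zugzwang(12, O) = True

[12] O move#1: -4:-1/8*, -5:-1/7
[8] X move#2: -4:-1/4, -5:+1/3*
[3] end (terminal -1, O#3); searched 12 to 8
suppose O passes — search the same position with X to move:
pass> [12] X move#1: -4:-1/8*, -5:-1/7
pass> [8] O move#2: -4:-1/4, -5:+1/3*
pass> [3] end (terminal -1, X#3); searched 12 to 8
for O: play -1, pass +1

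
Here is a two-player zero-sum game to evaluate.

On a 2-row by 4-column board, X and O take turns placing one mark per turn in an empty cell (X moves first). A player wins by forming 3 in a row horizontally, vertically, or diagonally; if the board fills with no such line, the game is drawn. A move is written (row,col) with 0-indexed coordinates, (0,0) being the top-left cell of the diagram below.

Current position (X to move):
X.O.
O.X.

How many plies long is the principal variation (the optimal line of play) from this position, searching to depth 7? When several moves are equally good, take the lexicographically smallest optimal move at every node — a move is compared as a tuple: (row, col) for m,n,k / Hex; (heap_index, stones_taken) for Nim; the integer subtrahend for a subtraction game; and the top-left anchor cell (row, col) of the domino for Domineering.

p1 X@[X.O./O.X.]: (0,1)[XXO./O.X.]+0* (0,3)[X.OX/O.X.]+0 (1,1)[X.O./OXX.]+0 (1,3)[X.O./O.XX]+0
p2 O@[XXO./O.X.]: (0,3)[XXOO/O.X.]+0* (1,1)[XXO./OOX.]+0 (1,3)[XXO./O.XO]+0
p3 X@[XXOO/O.X.]: (1,1)[XXOO/OXX.]+0* (1,3)[XXOO/O.XX]+0
p4 O@[XXOO/OXX.]: (1,3)[XXOO/OXXO]+0*
p5 X@[XXOO/OXXO] terminal +0; root [X.O./O.X.] d7

PV length from [X.O./O.X.]: 4 plies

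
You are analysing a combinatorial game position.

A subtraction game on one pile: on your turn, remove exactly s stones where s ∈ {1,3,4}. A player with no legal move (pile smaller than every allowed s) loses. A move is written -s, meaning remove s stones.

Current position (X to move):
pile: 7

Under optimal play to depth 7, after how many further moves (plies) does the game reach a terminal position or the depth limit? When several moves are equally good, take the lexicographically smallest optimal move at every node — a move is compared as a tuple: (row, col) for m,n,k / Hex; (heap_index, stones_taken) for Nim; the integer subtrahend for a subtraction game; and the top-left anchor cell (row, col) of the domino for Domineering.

PV length from [7]: 4 plies

[7] X move#1: -1:-1/6*, -3:-1/4, -4:-1/3
[6] O move#2: -1:-1/5, -3:-1/3, -4:+1/2*
[2] X move#3: -1:-1/1*
[1] O move#4: -1:+1/0*
[0] end (terminal -1, X#5); searched 7 to 7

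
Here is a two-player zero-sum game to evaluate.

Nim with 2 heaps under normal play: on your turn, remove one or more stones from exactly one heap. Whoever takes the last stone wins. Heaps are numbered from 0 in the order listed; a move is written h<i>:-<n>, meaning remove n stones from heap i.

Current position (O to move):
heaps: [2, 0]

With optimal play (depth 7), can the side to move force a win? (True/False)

O winning at [(2,0)]: True

p1 O@[(2,0)]: h0:-1[(1,0)]-1 h0:-2[(0,0)]+1*
p2 X@[(0,0)] terminal -1; root [(2,0)] d7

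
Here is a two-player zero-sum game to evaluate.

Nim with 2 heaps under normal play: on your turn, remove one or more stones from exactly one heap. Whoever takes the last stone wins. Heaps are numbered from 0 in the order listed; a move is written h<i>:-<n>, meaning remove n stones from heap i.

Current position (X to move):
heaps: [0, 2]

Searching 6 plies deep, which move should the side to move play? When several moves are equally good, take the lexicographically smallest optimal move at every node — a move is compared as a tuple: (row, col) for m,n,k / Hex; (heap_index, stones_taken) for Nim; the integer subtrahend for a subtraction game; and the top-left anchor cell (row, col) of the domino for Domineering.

ply 1, X at (0,2) | h1:-1=-1→(0,1); h1:-2=+1→(0,0)*
ply 2: (0,0) is terminal -1 (O); from (0,2) depth 6

X's best at [(0,2)]: h1:-2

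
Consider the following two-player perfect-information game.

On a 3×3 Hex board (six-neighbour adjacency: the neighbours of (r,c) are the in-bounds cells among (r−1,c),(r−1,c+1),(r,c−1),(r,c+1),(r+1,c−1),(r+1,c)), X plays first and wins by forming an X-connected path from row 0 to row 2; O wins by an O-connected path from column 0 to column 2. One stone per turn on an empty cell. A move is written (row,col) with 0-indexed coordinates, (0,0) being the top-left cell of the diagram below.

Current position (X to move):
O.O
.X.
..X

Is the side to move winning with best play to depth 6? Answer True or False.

p1 X@[O.O/.X./..X]: (0,1)[OXO/.X./..X]+1* (1,0)[O.O/XX./..X]-1 (1,2)[O.O/.XX/..X]-1 (2,0)[O.O/.X./X.X]-1 (2,1)[O.O/.X./.XX]-1
p2 O@[OXO/.X./..X]: (1,0)[OXO/OX./..X]-1* (1,2)[OXO/.XO/..X]-1 (2,0)[OXO/.X./O.X]-1 (2,1)[OXO/.X./.OX]-1
p3 X@[OXO/OX./..X]: (1,2)[OXO/OXX/..X]+1* (2,0)[OXO/OX./X.X]+1 (2,1)[OXO/OX./.XX]+1
p4 O@[OXO/OXX/..X] terminal -1; root [O.O/.X./..X] d6

X winning at [O.O/.X./..X]: True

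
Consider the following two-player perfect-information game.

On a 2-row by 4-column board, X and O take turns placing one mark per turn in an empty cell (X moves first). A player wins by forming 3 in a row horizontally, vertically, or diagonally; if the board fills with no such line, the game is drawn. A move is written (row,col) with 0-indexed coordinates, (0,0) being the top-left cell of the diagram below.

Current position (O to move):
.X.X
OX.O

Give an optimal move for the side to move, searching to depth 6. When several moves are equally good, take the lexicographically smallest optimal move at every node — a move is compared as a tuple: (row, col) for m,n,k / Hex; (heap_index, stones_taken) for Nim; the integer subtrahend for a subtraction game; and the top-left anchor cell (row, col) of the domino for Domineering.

O's best at [.X.X/OX.O]: (0,2)

ply 1, O at .X.X/OX.O | (0,0)=-1→OX.X/OX.O; (0,2)=+0→.XOX/OX.O*; (1,2)=-1→.X.X/OXOO
ply 2, X at .XOX/OX.O | (0,0)=+0→XXOX/OX.O*; (1,2)=+0→.XOX/OXXO
ply 3, O at XXOX/OX.O | (1,2)=+0→XXOX/OXOO*
ply 4: XXOX/OXOO is terminal +0 (X); from .X.X/OX.O depth 6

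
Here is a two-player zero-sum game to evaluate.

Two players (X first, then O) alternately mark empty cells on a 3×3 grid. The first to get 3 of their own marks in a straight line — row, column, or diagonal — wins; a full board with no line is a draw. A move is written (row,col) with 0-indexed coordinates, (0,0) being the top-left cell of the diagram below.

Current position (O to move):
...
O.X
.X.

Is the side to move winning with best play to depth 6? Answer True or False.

p1 O@[.../O.X/.X.]: (0,0)[O../O.X/.X.]-1 (0,1)[.O./O.X/.X.]-1 (0,2)[..O/O.X/.X.]+0* (1,1)[.../OOX/.X.]-1 (2,0)[.../O.X/OX.]-1 (2,2)[.../O.X/.XO]+0
p2 X@[..O/O.X/.X.]: (0,0)[X.O/O.X/.X.]+0* (0,1)[.XO/O.X/.X.]+0 (1,1)[..O/OXX/.X.]+0 (2,0)[..O/O.X/XX.]+0 (2,2)[..O/O.X/.XX]-1
p3 O@[X.O/O.X/.X.]: (0,1)[XOO/O.X/.X.]-1 (1,1)[X.O/OOX/.X.]+0* (2,0)[X.O/O.X/OX.]-1 (2,2)[X.O/O.X/.XO]+0
p4 X@[X.O/OOX/.X.]: (0,1)[XXO/OOX/.X.]-1 (2,0)[X.O/OOX/XX.]+0* (2,2)[X.O/OOX/.XX]-1
p5 O@[X.O/OOX/XX.]: (0,1)[XOO/OOX/XX.]-1 (2,2)[X.O/OOX/XXO]+0*
p6 X@[X.O/OOX/XXO]: (0,1)[XXO/OOX/XXO]+0*
p7 O@[XXO/OOX/XXO] terminal +0; root [.../O.X/.X.] d6

O winning at [.../O.X/.X.]: False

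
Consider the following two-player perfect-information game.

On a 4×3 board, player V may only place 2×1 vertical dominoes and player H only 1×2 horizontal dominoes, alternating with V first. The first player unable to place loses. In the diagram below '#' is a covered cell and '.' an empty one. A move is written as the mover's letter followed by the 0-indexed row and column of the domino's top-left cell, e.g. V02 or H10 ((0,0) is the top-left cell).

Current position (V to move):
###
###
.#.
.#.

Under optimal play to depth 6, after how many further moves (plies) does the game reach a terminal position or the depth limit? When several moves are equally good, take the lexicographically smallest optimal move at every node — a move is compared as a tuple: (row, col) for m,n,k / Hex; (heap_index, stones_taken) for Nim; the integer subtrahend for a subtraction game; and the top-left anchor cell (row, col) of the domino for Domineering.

PV length from [###/###/.#./.#.]: 1 ply

ply 1, V at ###/###/.#./.#. | V20=+1→###/###/##./##.*; V22=+1→###/###/.##/.##
ply 2: ###/###/##./##. is terminal -1 (H); from ###/###/.#./.#. depth 6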